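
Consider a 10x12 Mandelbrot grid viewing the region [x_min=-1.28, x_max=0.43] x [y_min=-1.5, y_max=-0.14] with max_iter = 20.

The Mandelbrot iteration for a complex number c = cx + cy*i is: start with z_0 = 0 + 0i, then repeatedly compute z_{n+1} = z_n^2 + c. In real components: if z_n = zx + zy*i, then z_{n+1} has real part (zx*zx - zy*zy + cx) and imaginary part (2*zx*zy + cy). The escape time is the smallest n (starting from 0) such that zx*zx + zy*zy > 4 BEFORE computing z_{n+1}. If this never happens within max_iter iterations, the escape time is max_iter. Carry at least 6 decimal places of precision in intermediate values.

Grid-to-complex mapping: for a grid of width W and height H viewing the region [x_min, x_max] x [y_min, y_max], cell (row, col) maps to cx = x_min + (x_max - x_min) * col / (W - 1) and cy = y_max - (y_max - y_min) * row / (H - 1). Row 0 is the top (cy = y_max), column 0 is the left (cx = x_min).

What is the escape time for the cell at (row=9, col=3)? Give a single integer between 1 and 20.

Answer: 3

Derivation:
z_0 = 0 + 0i, c = -0.7100 + -1.2527i
Iter 1: z = -0.7100 + -1.2527i, |z|^2 = 2.0734
Iter 2: z = -1.7752 + 0.5261i, |z|^2 = 3.4283
Iter 3: z = 2.1646 + -3.1208i, |z|^2 = 14.4248
Escaped at iteration 3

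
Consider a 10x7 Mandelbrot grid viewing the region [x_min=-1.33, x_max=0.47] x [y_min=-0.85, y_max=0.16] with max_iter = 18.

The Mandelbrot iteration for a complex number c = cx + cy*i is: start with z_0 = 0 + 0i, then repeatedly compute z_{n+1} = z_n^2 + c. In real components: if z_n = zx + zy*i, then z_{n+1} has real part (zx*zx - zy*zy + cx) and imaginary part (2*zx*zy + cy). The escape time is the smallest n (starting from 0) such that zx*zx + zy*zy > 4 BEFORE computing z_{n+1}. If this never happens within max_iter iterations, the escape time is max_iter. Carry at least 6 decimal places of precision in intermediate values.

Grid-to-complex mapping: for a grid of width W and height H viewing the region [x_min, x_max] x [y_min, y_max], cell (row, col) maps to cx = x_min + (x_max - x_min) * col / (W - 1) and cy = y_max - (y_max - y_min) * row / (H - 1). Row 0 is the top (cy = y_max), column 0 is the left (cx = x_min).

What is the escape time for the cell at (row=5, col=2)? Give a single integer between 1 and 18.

z_0 = 0 + 0i, c = -0.9300 + -0.6817i
Iter 1: z = -0.9300 + -0.6817i, |z|^2 = 1.3296
Iter 2: z = -0.5298 + 0.5862i, |z|^2 = 0.6243
Iter 3: z = -0.9930 + -1.3028i, |z|^2 = 2.6834
Iter 4: z = -1.6412 + 1.9057i, |z|^2 = 6.3254
Escaped at iteration 4

Answer: 4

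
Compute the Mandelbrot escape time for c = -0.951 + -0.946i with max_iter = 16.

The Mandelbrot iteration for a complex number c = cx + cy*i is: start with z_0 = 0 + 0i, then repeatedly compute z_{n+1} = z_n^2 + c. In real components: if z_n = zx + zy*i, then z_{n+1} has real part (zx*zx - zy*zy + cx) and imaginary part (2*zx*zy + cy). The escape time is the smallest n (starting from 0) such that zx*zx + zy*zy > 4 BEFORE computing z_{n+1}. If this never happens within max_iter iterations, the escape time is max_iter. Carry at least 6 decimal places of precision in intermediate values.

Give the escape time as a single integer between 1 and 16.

z_0 = 0 + 0i, c = -0.9510 + -0.9460i
Iter 1: z = -0.9510 + -0.9460i, |z|^2 = 1.7993
Iter 2: z = -0.9415 + 0.8533i, |z|^2 = 1.6146
Iter 3: z = -0.7927 + -2.5528i, |z|^2 = 7.1450
Escaped at iteration 3

Answer: 3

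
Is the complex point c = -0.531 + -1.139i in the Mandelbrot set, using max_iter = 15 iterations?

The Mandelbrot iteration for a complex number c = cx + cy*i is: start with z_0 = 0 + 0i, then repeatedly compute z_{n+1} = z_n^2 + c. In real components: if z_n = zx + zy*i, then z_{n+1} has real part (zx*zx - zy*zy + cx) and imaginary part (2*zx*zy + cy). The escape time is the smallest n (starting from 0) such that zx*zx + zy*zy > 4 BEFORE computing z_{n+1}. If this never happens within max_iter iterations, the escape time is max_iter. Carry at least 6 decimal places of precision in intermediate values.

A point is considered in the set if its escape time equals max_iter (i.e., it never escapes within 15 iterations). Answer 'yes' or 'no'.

z_0 = 0 + 0i, c = -0.5310 + -1.1390i
Iter 1: z = -0.5310 + -1.1390i, |z|^2 = 1.5793
Iter 2: z = -1.5464 + 0.0706i, |z|^2 = 2.3962
Iter 3: z = 1.8552 + -1.3574i, |z|^2 = 5.2845
Escaped at iteration 3

Answer: no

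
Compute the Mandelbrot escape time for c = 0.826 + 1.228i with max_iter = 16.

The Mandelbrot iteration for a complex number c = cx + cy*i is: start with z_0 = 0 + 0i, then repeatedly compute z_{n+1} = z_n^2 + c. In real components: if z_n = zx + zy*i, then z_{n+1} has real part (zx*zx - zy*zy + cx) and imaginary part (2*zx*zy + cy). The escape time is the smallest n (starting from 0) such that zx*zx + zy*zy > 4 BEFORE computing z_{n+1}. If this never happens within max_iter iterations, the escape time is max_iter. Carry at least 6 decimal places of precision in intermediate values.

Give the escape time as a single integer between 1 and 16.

z_0 = 0 + 0i, c = 0.8260 + 1.2280i
Iter 1: z = 0.8260 + 1.2280i, |z|^2 = 2.1903
Iter 2: z = 0.0003 + 3.2567i, |z|^2 = 10.6058
Escaped at iteration 2

Answer: 2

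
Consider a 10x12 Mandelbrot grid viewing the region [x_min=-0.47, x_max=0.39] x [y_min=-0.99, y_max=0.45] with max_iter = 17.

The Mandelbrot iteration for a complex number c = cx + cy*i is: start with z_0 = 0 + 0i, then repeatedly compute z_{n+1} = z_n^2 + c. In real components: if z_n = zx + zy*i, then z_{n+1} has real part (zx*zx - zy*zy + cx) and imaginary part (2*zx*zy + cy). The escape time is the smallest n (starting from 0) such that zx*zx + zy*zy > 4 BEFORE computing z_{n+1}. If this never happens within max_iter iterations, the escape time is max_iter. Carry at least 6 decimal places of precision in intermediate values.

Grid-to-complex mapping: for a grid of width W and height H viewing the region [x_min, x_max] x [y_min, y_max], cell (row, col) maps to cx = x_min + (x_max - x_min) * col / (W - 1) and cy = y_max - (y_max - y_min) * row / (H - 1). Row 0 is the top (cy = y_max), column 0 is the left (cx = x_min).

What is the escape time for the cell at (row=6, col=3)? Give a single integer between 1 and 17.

Answer: 17

Derivation:
z_0 = 0 + 0i, c = -0.1833 + -0.3355i
Iter 1: z = -0.1833 + -0.3355i, |z|^2 = 0.1461
Iter 2: z = -0.2623 + -0.2125i, |z|^2 = 0.1139
Iter 3: z = -0.1597 + -0.2240i, |z|^2 = 0.0757
Iter 4: z = -0.2080 + -0.2639i, |z|^2 = 0.1129
Iter 5: z = -0.2097 + -0.2257i, |z|^2 = 0.0949
Iter 6: z = -0.1903 + -0.2408i, |z|^2 = 0.0942
Iter 7: z = -0.2051 + -0.2438i, |z|^2 = 0.1015
Iter 8: z = -0.2007 + -0.2354i, |z|^2 = 0.0957
Iter 9: z = -0.1985 + -0.2409i, |z|^2 = 0.0975
Iter 10: z = -0.2020 + -0.2398i, |z|^2 = 0.0983
Iter 11: z = -0.2000 + -0.2386i, |z|^2 = 0.0969
Iter 12: z = -0.2002 + -0.2400i, |z|^2 = 0.0977
Iter 13: z = -0.2008 + -0.2393i, |z|^2 = 0.0976
Iter 14: z = -0.2003 + -0.2393i, |z|^2 = 0.0974
Iter 15: z = -0.2005 + -0.2396i, |z|^2 = 0.0976
Iter 16: z = -0.2005 + -0.2394i, |z|^2 = 0.0975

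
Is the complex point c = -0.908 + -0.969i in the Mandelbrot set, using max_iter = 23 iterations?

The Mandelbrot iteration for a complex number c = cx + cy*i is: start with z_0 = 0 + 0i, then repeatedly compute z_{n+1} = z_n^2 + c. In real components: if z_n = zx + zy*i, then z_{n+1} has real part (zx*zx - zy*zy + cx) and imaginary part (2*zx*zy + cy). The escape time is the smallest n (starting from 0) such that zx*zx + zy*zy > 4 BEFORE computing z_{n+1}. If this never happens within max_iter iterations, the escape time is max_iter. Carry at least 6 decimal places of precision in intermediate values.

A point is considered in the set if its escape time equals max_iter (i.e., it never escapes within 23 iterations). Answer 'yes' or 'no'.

z_0 = 0 + 0i, c = -0.9080 + -0.9690i
Iter 1: z = -0.9080 + -0.9690i, |z|^2 = 1.7634
Iter 2: z = -1.0225 + 0.7907i, |z|^2 = 1.6707
Iter 3: z = -0.4877 + -2.5860i, |z|^2 = 6.9252
Escaped at iteration 3

Answer: no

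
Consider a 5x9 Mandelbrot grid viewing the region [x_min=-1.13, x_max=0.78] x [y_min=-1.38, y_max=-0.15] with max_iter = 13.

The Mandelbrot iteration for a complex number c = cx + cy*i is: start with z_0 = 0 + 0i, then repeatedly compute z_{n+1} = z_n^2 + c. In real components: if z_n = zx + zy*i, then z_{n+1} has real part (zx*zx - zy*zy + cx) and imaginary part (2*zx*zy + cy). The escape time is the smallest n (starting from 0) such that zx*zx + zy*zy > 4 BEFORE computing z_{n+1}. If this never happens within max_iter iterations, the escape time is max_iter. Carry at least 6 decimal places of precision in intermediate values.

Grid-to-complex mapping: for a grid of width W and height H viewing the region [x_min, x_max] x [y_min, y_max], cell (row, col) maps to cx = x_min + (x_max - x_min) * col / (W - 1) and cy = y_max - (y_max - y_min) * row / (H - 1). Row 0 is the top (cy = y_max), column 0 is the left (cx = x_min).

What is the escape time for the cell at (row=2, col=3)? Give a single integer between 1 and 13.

Answer: 13

Derivation:
z_0 = 0 + 0i, c = 0.3025 + -0.4575i
Iter 1: z = 0.3025 + -0.4575i, |z|^2 = 0.3008
Iter 2: z = 0.1847 + -0.7343i, |z|^2 = 0.5733
Iter 3: z = -0.2026 + -0.7287i, |z|^2 = 0.5721
Iter 4: z = -0.1875 + -0.1623i, |z|^2 = 0.0615
Iter 5: z = 0.3113 + -0.3966i, |z|^2 = 0.2543
Iter 6: z = 0.2421 + -0.7045i, |z|^2 = 0.5549
Iter 7: z = -0.1352 + -0.7986i, |z|^2 = 0.6561
Iter 8: z = -0.3170 + -0.2416i, |z|^2 = 0.1589
Iter 9: z = 0.3446 + -0.3043i, |z|^2 = 0.2114
Iter 10: z = 0.3287 + -0.6673i, |z|^2 = 0.5533
Iter 11: z = -0.0347 + -0.8961i, |z|^2 = 0.8042
Iter 12: z = -0.4993 + -0.3953i, |z|^2 = 0.4056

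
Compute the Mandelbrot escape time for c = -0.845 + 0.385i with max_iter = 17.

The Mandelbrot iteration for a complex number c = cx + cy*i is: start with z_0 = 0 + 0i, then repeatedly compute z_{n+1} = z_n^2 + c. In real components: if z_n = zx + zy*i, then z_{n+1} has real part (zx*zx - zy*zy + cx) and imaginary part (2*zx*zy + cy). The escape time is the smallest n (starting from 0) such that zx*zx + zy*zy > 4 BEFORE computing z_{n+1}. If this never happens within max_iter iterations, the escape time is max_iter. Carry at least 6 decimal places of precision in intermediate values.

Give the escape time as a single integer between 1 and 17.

z_0 = 0 + 0i, c = -0.8450 + 0.3850i
Iter 1: z = -0.8450 + 0.3850i, |z|^2 = 0.8622
Iter 2: z = -0.2792 + -0.2656i, |z|^2 = 0.1485
Iter 3: z = -0.8376 + 0.5333i, |z|^2 = 0.9861
Iter 4: z = -0.4278 + -0.5085i, |z|^2 = 0.4416
Iter 5: z = -0.9205 + 0.8201i, |z|^2 = 1.5198
Iter 6: z = -0.6703 + -1.1248i, |z|^2 = 1.7144
Iter 7: z = -1.6609 + 1.8928i, |z|^2 = 6.3410
Escaped at iteration 7

Answer: 7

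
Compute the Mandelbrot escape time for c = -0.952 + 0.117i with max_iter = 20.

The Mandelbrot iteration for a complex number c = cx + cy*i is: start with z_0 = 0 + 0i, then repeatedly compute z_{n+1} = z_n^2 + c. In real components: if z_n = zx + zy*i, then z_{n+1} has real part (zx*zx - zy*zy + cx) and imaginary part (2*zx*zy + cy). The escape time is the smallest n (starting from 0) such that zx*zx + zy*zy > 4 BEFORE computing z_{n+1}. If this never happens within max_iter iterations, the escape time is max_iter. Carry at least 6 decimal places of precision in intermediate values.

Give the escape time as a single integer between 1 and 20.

z_0 = 0 + 0i, c = -0.9520 + 0.1170i
Iter 1: z = -0.9520 + 0.1170i, |z|^2 = 0.9200
Iter 2: z = -0.0594 + -0.1058i, |z|^2 = 0.0147
Iter 3: z = -0.9597 + 0.1296i, |z|^2 = 0.9377
Iter 4: z = -0.0478 + -0.1317i, |z|^2 = 0.0196
Iter 5: z = -0.9670 + 0.1296i, |z|^2 = 0.9520
Iter 6: z = -0.0336 + -0.1337i, |z|^2 = 0.0190
Iter 7: z = -0.9687 + 0.1260i, |z|^2 = 0.9543
Iter 8: z = -0.0294 + -0.1271i, |z|^2 = 0.0170
Iter 9: z = -0.9673 + 0.1245i, |z|^2 = 0.9511
Iter 10: z = -0.0319 + -0.1238i, |z|^2 = 0.0163
Iter 11: z = -0.9663 + 0.1249i, |z|^2 = 0.9494
Iter 12: z = -0.0338 + -0.1244i, |z|^2 = 0.0166
Iter 13: z = -0.9663 + 0.1254i, |z|^2 = 0.9495
Iter 14: z = -0.0340 + -0.1254i, |z|^2 = 0.0169
Iter 15: z = -0.9666 + 0.1255i, |z|^2 = 0.9500
Iter 16: z = -0.0335 + -0.1256i, |z|^2 = 0.0169
Iter 17: z = -0.9667 + 0.1254i, |z|^2 = 0.9502
Iter 18: z = -0.0333 + -0.1255i, |z|^2 = 0.0169
Iter 19: z = -0.9666 + 0.1254i, |z|^2 = 0.9501

Answer: 20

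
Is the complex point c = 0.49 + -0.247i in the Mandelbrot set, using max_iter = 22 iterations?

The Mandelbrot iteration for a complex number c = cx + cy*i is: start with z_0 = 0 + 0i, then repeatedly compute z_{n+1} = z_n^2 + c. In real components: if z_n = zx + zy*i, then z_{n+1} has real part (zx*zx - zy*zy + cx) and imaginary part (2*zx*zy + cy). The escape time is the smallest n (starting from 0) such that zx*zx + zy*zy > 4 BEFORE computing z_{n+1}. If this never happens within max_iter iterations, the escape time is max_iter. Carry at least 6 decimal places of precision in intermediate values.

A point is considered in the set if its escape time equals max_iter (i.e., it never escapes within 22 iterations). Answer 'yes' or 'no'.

z_0 = 0 + 0i, c = 0.4900 + -0.2470i
Iter 1: z = 0.4900 + -0.2470i, |z|^2 = 0.3011
Iter 2: z = 0.6691 + -0.4891i, |z|^2 = 0.6869
Iter 3: z = 0.6985 + -0.9015i, |z|^2 = 1.3005
Iter 4: z = 0.1653 + -1.5063i, |z|^2 = 2.2964
Iter 5: z = -1.7517 + -0.7450i, |z|^2 = 3.6235
Iter 6: z = 3.0035 + 2.3630i, |z|^2 = 14.6048
Escaped at iteration 6

Answer: no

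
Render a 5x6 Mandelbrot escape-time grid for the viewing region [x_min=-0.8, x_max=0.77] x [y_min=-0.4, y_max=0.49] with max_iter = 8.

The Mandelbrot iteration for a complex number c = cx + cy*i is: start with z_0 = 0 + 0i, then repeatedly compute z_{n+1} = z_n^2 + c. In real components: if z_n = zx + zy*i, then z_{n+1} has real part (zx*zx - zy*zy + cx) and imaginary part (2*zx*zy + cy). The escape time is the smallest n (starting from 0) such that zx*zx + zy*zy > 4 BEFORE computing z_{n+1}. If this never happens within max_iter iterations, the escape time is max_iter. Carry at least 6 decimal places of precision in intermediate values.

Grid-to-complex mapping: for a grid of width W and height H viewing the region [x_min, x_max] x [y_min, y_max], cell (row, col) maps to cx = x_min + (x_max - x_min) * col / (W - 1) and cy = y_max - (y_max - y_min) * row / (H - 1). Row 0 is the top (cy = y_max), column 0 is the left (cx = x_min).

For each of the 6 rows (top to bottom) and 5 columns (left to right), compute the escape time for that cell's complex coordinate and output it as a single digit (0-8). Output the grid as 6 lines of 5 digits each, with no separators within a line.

Answer: 68883
88883
88883
88883
88883
78883

Derivation:
(row=0, col=0): c = -0.8000 + 0.4900i → escape time 6
(row=0, col=1): c = -0.4075 + 0.4900i → escape time 8
(row=0, col=2): c = -0.0150 + 0.4900i → escape time 8
(row=0, col=3): c = 0.3775 + 0.4900i → escape time 8
(row=0, col=4): c = 0.7700 + 0.4900i → escape time 3
(row=1, col=0): c = -0.8000 + 0.3120i → escape time 8
(row=1, col=1): c = -0.4075 + 0.3120i → escape time 8
(row=1, col=2): c = -0.0150 + 0.3120i → escape time 8
(row=1, col=3): c = 0.3775 + 0.3120i → escape time 8
(row=1, col=4): c = 0.7700 + 0.3120i → escape time 3
(row=2, col=0): c = -0.8000 + 0.1340i → escape time 8
(row=2, col=1): c = -0.4075 + 0.1340i → escape time 8
(row=2, col=2): c = -0.0150 + 0.1340i → escape time 8
(row=2, col=3): c = 0.3775 + 0.1340i → escape time 8
(row=2, col=4): c = 0.7700 + 0.1340i → escape time 3
(row=3, col=0): c = -0.8000 + -0.0440i → escape time 8
(row=3, col=1): c = -0.4075 + -0.0440i → escape time 8
(row=3, col=2): c = -0.0150 + -0.0440i → escape time 8
(row=3, col=3): c = 0.3775 + -0.0440i → escape time 8
(row=3, col=4): c = 0.7700 + -0.0440i → escape time 3
(row=4, col=0): c = -0.8000 + -0.2220i → escape time 8
(row=4, col=1): c = -0.4075 + -0.2220i → escape time 8
(row=4, col=2): c = -0.0150 + -0.2220i → escape time 8
(row=4, col=3): c = 0.3775 + -0.2220i → escape time 8
(row=4, col=4): c = 0.7700 + -0.2220i → escape time 3
(row=5, col=0): c = -0.8000 + -0.4000i → escape time 7
(row=5, col=1): c = -0.4075 + -0.4000i → escape time 8
(row=5, col=2): c = -0.0150 + -0.4000i → escape time 8
(row=5, col=3): c = 0.3775 + -0.4000i → escape time 8
(row=5, col=4): c = 0.7700 + -0.4000i → escape time 3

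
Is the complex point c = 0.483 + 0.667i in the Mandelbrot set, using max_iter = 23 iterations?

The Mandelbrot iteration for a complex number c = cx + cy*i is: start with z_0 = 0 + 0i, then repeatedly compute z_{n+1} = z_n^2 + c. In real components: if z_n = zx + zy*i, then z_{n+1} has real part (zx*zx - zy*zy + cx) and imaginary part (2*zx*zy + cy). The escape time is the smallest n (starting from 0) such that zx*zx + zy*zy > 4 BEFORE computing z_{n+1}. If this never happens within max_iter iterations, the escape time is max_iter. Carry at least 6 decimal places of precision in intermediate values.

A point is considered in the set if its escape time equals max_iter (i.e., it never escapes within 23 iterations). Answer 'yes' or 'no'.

Answer: no

Derivation:
z_0 = 0 + 0i, c = 0.4830 + 0.6670i
Iter 1: z = 0.4830 + 0.6670i, |z|^2 = 0.6782
Iter 2: z = 0.2714 + 1.3113i, |z|^2 = 1.7932
Iter 3: z = -1.1629 + 1.3788i, |z|^2 = 3.2534
Iter 4: z = -0.0657 + -2.5398i, |z|^2 = 6.4549
Escaped at iteration 4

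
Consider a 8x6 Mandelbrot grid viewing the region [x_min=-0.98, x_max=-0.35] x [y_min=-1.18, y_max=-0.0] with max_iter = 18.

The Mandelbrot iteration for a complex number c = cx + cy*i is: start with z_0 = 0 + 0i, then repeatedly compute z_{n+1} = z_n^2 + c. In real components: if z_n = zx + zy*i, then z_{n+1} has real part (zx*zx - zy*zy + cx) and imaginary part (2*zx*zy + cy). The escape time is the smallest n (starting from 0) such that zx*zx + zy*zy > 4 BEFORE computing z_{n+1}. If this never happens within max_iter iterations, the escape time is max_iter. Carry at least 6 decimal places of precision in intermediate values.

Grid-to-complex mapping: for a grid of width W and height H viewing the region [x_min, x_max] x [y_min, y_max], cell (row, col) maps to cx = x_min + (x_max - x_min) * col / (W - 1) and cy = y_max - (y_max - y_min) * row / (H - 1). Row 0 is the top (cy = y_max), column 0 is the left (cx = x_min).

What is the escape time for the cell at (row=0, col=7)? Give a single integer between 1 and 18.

z_0 = 0 + 0i, c = -0.3500 + -0.0000i
Iter 1: z = -0.3500 + 0.0000i, |z|^2 = 0.1225
Iter 2: z = -0.2275 + -0.0000i, |z|^2 = 0.0518
Iter 3: z = -0.2982 + 0.0000i, |z|^2 = 0.0889
Iter 4: z = -0.2611 + -0.0000i, |z|^2 = 0.0681
Iter 5: z = -0.2819 + 0.0000i, |z|^2 = 0.0794
Iter 6: z = -0.2706 + -0.0000i, |z|^2 = 0.0732
Iter 7: z = -0.2768 + 0.0000i, |z|^2 = 0.0766
Iter 8: z = -0.2734 + -0.0000i, |z|^2 = 0.0747
Iter 9: z = -0.2753 + 0.0000i, |z|^2 = 0.0758
Iter 10: z = -0.2742 + -0.0000i, |z|^2 = 0.0752
Iter 11: z = -0.2748 + 0.0000i, |z|^2 = 0.0755
Iter 12: z = -0.2745 + -0.0000i, |z|^2 = 0.0753
Iter 13: z = -0.2747 + 0.0000i, |z|^2 = 0.0754
Iter 14: z = -0.2746 + -0.0000i, |z|^2 = 0.0754
Iter 15: z = -0.2746 + 0.0000i, |z|^2 = 0.0754
Iter 16: z = -0.2746 + -0.0000i, |z|^2 = 0.0754
Iter 17: z = -0.2746 + 0.0000i, |z|^2 = 0.0754

Answer: 18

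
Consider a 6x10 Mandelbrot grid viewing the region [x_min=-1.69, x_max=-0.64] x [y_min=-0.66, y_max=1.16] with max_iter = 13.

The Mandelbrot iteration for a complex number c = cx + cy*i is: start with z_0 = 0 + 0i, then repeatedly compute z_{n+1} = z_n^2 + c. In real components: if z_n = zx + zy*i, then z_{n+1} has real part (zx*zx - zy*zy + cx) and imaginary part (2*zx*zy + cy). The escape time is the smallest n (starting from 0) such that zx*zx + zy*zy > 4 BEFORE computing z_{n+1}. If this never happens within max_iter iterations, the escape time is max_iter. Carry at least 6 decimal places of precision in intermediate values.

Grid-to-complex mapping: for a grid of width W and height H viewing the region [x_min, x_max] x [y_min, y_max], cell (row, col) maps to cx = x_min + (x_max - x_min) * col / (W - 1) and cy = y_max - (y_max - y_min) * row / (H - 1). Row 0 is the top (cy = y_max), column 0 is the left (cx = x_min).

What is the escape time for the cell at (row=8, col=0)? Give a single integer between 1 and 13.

z_0 = 0 + 0i, c = -1.6900 + -0.4578i
Iter 1: z = -1.6900 + -0.4578i, |z|^2 = 3.0657
Iter 2: z = 0.9565 + 1.0895i, |z|^2 = 2.1020
Iter 3: z = -1.9621 + 1.6265i, |z|^2 = 6.4953
Escaped at iteration 3

Answer: 3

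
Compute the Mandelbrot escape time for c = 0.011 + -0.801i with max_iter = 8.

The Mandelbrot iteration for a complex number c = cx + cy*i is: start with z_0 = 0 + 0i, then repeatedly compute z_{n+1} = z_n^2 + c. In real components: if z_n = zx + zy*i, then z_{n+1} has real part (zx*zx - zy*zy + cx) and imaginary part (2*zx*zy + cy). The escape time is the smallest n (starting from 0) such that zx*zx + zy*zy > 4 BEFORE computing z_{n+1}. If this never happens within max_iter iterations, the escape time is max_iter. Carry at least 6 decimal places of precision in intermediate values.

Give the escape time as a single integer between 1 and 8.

Answer: 8

Derivation:
z_0 = 0 + 0i, c = 0.0110 + -0.8010i
Iter 1: z = 0.0110 + -0.8010i, |z|^2 = 0.6417
Iter 2: z = -0.6305 + -0.8186i, |z|^2 = 1.0676
Iter 3: z = -0.2616 + 0.2312i, |z|^2 = 0.1219
Iter 4: z = 0.0260 + -0.9220i, |z|^2 = 0.8508
Iter 5: z = -0.8384 + -0.8489i, |z|^2 = 1.4236
Iter 6: z = -0.0067 + 0.6225i, |z|^2 = 0.3875
Iter 7: z = -0.3764 + -0.8093i, |z|^2 = 0.7967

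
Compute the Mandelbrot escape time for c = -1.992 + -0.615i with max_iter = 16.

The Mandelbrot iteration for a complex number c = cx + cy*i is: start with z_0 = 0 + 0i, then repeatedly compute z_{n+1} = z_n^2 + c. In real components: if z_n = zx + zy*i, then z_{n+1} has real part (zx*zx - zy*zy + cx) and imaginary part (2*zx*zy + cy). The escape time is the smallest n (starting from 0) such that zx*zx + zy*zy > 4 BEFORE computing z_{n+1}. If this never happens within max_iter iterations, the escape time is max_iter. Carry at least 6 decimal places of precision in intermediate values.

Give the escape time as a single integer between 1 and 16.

z_0 = 0 + 0i, c = -1.9920 + -0.6150i
Iter 1: z = -1.9920 + -0.6150i, |z|^2 = 4.3463
Escaped at iteration 1

Answer: 1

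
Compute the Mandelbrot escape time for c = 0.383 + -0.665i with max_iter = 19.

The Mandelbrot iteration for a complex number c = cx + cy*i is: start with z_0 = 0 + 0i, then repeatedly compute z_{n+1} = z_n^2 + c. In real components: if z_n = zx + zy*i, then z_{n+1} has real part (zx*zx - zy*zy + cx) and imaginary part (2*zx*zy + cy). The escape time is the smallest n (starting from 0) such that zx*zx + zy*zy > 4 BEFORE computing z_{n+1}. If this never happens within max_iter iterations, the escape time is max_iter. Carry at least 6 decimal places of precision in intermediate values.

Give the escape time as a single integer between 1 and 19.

z_0 = 0 + 0i, c = 0.3830 + -0.6650i
Iter 1: z = 0.3830 + -0.6650i, |z|^2 = 0.5889
Iter 2: z = 0.0875 + -1.1744i, |z|^2 = 1.3868
Iter 3: z = -0.9885 + -0.8704i, |z|^2 = 1.7349
Iter 4: z = 0.6026 + 1.0559i, |z|^2 = 1.4780
Iter 5: z = -0.3689 + 0.6075i, |z|^2 = 0.5051
Iter 6: z = 0.1500 + -1.1132i, |z|^2 = 1.2617
Iter 7: z = -0.8337 + -0.9990i, |z|^2 = 1.6931
Iter 8: z = 0.0801 + 1.0008i, |z|^2 = 1.0080
Iter 9: z = -0.6121 + -0.5046i, |z|^2 = 0.6293
Iter 10: z = 0.5031 + -0.0473i, |z|^2 = 0.2553
Iter 11: z = 0.6338 + -0.7126i, |z|^2 = 0.9095
Iter 12: z = 0.2770 + -1.5683i, |z|^2 = 2.5362
Iter 13: z = -1.9998 + -1.5338i, |z|^2 = 6.3518
Escaped at iteration 13

Answer: 13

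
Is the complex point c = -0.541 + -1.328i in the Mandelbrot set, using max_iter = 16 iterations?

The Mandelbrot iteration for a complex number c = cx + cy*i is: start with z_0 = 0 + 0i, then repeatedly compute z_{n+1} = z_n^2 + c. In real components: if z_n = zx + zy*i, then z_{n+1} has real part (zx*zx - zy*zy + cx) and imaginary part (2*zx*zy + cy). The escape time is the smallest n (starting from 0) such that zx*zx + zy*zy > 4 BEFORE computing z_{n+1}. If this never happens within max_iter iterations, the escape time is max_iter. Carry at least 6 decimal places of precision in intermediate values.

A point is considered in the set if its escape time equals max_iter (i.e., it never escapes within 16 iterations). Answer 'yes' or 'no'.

z_0 = 0 + 0i, c = -0.5410 + -1.3280i
Iter 1: z = -0.5410 + -1.3280i, |z|^2 = 2.0563
Iter 2: z = -2.0119 + 0.1089i, |z|^2 = 4.0596
Escaped at iteration 2

Answer: no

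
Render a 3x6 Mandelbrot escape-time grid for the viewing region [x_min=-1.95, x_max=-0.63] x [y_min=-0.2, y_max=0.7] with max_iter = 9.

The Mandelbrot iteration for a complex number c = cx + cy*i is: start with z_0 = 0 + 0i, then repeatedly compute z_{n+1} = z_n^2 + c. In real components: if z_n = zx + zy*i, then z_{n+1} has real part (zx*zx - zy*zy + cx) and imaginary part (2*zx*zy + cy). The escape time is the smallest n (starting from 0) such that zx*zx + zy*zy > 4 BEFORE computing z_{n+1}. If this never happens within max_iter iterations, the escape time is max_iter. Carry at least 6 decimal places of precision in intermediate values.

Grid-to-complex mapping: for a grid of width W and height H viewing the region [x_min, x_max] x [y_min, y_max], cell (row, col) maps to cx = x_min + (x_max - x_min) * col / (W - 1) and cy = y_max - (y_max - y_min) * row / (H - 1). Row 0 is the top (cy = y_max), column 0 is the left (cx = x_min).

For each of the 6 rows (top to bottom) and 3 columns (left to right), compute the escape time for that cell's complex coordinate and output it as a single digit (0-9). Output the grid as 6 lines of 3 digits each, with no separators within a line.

(row=0, col=0): c = -1.9500 + 0.7000i → escape time 1
(row=0, col=1): c = -1.2900 + 0.7000i → escape time 3
(row=0, col=2): c = -0.6300 + 0.7000i → escape time 7
(row=1, col=0): c = -1.9500 + 0.5200i → escape time 1
(row=1, col=1): c = -1.2900 + 0.5200i → escape time 4
(row=1, col=2): c = -0.6300 + 0.5200i → escape time 9
(row=2, col=0): c = -1.9500 + 0.3400i → escape time 3
(row=2, col=1): c = -1.2900 + 0.3400i → escape time 9
(row=2, col=2): c = -0.6300 + 0.3400i → escape time 9
(row=3, col=0): c = -1.9500 + 0.1600i → escape time 4
(row=3, col=1): c = -1.2900 + 0.1600i → escape time 9
(row=3, col=2): c = -0.6300 + 0.1600i → escape time 9
(row=4, col=0): c = -1.9500 + -0.0200i → escape time 5
(row=4, col=1): c = -1.2900 + -0.0200i → escape time 9
(row=4, col=2): c = -0.6300 + -0.0200i → escape time 9
(row=5, col=0): c = -1.9500 + -0.2000i → escape time 3
(row=5, col=1): c = -1.2900 + -0.2000i → escape time 9
(row=5, col=2): c = -0.6300 + -0.2000i → escape time 9

Answer: 137
149
399
499
599
399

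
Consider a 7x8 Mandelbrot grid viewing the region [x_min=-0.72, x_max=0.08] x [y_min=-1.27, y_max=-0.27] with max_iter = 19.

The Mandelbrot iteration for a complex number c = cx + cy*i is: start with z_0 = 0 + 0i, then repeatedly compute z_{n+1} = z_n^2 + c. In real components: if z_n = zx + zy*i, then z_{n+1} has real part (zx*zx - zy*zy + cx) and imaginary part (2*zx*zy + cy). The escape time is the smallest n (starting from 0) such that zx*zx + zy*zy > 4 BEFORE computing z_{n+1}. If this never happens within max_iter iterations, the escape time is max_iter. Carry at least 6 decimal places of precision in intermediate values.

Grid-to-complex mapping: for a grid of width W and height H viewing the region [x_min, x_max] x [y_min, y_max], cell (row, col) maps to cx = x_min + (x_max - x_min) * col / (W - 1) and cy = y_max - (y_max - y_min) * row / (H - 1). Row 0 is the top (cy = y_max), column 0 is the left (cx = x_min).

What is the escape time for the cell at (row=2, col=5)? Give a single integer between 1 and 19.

z_0 = 0 + 0i, c = -0.0533 + -0.5557i
Iter 1: z = -0.0533 + -0.5557i, |z|^2 = 0.3117
Iter 2: z = -0.3593 + -0.4964i, |z|^2 = 0.3756
Iter 3: z = -0.1707 + -0.1990i, |z|^2 = 0.0687
Iter 4: z = -0.0638 + -0.4878i, |z|^2 = 0.2420
Iter 5: z = -0.2872 + -0.4935i, |z|^2 = 0.3260
Iter 6: z = -0.2144 + -0.2723i, |z|^2 = 0.1201
Iter 7: z = -0.0815 + -0.4390i, |z|^2 = 0.1994
Iter 8: z = -0.2394 + -0.4842i, |z|^2 = 0.2917
Iter 9: z = -0.2304 + -0.3239i, |z|^2 = 0.1580
Iter 10: z = -0.1051 + -0.4064i, |z|^2 = 0.1763
Iter 11: z = -0.2075 + -0.4702i, |z|^2 = 0.2642
Iter 12: z = -0.2314 + -0.3606i, |z|^2 = 0.1836
Iter 13: z = -0.1298 + -0.3888i, |z|^2 = 0.1680
Iter 14: z = -0.1877 + -0.4548i, |z|^2 = 0.2420
Iter 15: z = -0.2249 + -0.3850i, |z|^2 = 0.1988
Iter 16: z = -0.1510 + -0.3825i, |z|^2 = 0.1691
Iter 17: z = -0.1768 + -0.4402i, |z|^2 = 0.2251
Iter 18: z = -0.2158 + -0.4000i, |z|^2 = 0.2066

Answer: 19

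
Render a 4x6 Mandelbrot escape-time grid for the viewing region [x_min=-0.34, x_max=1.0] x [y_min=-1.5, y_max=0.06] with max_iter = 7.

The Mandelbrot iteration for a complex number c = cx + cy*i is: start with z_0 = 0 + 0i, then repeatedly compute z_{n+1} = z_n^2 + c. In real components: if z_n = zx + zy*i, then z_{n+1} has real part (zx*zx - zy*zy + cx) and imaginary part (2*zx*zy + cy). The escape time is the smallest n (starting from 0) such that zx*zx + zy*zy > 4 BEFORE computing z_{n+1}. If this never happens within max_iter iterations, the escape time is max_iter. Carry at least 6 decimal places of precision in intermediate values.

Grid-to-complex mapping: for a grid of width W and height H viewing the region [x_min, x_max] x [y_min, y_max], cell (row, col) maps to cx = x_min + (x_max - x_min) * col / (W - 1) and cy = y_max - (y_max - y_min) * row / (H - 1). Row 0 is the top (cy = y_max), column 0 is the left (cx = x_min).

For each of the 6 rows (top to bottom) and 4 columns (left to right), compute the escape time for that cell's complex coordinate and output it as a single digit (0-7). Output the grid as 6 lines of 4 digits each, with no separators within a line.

Answer: 7742
7742
7742
6532
3322
2222

Derivation:
(row=0, col=0): c = -0.3400 + 0.0600i → escape time 7
(row=0, col=1): c = 0.1067 + 0.0600i → escape time 7
(row=0, col=2): c = 0.5533 + 0.0600i → escape time 4
(row=0, col=3): c = 1.0000 + 0.0600i → escape time 2
(row=1, col=0): c = -0.3400 + -0.2520i → escape time 7
(row=1, col=1): c = 0.1067 + -0.2520i → escape time 7
(row=1, col=2): c = 0.5533 + -0.2520i → escape time 4
(row=1, col=3): c = 1.0000 + -0.2520i → escape time 2
(row=2, col=0): c = -0.3400 + -0.5640i → escape time 7
(row=2, col=1): c = 0.1067 + -0.5640i → escape time 7
(row=2, col=2): c = 0.5533 + -0.5640i → escape time 4
(row=2, col=3): c = 1.0000 + -0.5640i → escape time 2
(row=3, col=0): c = -0.3400 + -0.8760i → escape time 6
(row=3, col=1): c = 0.1067 + -0.8760i → escape time 5
(row=3, col=2): c = 0.5533 + -0.8760i → escape time 3
(row=3, col=3): c = 1.0000 + -0.8760i → escape time 2
(row=4, col=0): c = -0.3400 + -1.1880i → escape time 3
(row=4, col=1): c = 0.1067 + -1.1880i → escape time 3
(row=4, col=2): c = 0.5533 + -1.1880i → escape time 2
(row=4, col=3): c = 1.0000 + -1.1880i → escape time 2
(row=5, col=0): c = -0.3400 + -1.5000i → escape time 2
(row=5, col=1): c = 0.1067 + -1.5000i → escape time 2
(row=5, col=2): c = 0.5533 + -1.5000i → escape time 2
(row=5, col=3): c = 1.0000 + -1.5000i → escape time 2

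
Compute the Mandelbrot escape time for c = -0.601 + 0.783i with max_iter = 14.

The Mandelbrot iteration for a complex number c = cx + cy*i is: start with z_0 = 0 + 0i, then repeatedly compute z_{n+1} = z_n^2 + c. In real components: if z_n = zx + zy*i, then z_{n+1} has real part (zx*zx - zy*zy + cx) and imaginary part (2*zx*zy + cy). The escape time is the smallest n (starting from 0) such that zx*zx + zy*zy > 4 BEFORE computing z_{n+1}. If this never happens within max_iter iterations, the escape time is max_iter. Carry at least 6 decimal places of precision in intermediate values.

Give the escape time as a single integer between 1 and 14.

Answer: 5

Derivation:
z_0 = 0 + 0i, c = -0.6010 + 0.7830i
Iter 1: z = -0.6010 + 0.7830i, |z|^2 = 0.9743
Iter 2: z = -0.8529 + -0.1582i, |z|^2 = 0.7524
Iter 3: z = 0.1014 + 1.0528i, |z|^2 = 1.1187
Iter 4: z = -1.6991 + 0.9965i, |z|^2 = 3.8800
Iter 5: z = 1.2929 + -2.6033i, |z|^2 = 8.4489
Escaped at iteration 5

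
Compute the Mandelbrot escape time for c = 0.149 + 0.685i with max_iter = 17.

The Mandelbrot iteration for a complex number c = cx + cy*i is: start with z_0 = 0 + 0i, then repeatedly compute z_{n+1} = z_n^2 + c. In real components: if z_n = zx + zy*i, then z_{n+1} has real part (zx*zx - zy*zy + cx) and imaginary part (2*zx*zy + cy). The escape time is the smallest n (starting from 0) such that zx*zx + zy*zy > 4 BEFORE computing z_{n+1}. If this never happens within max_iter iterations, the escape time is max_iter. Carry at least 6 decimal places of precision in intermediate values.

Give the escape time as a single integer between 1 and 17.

z_0 = 0 + 0i, c = 0.1490 + 0.6850i
Iter 1: z = 0.1490 + 0.6850i, |z|^2 = 0.4914
Iter 2: z = -0.2980 + 0.8891i, |z|^2 = 0.8794
Iter 3: z = -0.5527 + 0.1550i, |z|^2 = 0.3296
Iter 4: z = 0.4305 + 0.5136i, |z|^2 = 0.4491
Iter 5: z = 0.0705 + 1.1272i, |z|^2 = 1.2755
Iter 6: z = -1.1166 + 0.8440i, |z|^2 = 1.9591
Iter 7: z = 0.6835 + -1.1998i, |z|^2 = 1.9066
Iter 8: z = -0.8232 + -0.9551i, |z|^2 = 1.5899
Iter 9: z = -0.0856 + 2.2575i, |z|^2 = 5.1037
Escaped at iteration 9

Answer: 9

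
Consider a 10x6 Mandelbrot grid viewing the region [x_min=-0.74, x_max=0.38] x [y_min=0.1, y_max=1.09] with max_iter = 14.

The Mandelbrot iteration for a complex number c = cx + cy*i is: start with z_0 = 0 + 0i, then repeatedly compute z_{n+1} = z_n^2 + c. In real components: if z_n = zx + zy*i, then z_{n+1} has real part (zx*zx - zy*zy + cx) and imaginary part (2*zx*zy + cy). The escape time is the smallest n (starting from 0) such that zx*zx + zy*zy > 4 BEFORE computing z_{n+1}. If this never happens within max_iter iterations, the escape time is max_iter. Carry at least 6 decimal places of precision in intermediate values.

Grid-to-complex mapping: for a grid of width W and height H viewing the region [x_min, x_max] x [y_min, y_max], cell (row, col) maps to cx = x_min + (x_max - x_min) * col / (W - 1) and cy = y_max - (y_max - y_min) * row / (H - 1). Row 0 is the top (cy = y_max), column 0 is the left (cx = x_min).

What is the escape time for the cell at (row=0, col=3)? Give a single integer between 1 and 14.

z_0 = 0 + 0i, c = -0.3667 + 1.0900i
Iter 1: z = -0.3667 + 1.0900i, |z|^2 = 1.3225
Iter 2: z = -1.4203 + 0.2907i, |z|^2 = 2.1018
Iter 3: z = 1.5662 + 0.2643i, |z|^2 = 2.5227
Iter 4: z = 2.0163 + 1.9179i, |z|^2 = 7.7441
Escaped at iteration 4

Answer: 4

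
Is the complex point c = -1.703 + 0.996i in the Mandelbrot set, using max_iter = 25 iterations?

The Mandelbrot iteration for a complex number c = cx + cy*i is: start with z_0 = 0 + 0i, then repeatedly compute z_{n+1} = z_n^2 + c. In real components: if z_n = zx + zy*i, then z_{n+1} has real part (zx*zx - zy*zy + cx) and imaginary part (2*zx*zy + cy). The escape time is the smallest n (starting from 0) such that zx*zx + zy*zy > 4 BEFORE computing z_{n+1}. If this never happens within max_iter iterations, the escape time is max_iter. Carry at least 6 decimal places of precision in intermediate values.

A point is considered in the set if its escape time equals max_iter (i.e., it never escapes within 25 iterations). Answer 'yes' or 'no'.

z_0 = 0 + 0i, c = -1.7030 + 0.9960i
Iter 1: z = -1.7030 + 0.9960i, |z|^2 = 3.8922
Iter 2: z = 0.2052 + -2.3964i, |z|^2 = 5.7847
Escaped at iteration 2

Answer: no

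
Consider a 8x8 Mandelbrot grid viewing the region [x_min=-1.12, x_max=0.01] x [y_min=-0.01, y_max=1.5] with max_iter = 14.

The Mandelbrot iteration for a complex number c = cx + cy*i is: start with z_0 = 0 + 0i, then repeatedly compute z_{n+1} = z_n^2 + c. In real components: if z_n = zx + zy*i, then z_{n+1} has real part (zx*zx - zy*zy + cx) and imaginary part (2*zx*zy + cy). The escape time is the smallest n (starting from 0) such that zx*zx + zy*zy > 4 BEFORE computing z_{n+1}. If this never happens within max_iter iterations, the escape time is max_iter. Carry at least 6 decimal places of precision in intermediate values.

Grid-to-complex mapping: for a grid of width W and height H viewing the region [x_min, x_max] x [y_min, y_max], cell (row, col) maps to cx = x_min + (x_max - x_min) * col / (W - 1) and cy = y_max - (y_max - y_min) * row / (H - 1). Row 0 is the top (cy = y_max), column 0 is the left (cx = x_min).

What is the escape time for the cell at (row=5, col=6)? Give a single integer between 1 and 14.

z_0 = 0 + 0i, c = -0.1514 + 0.4214i
Iter 1: z = -0.1514 + 0.4214i, |z|^2 = 0.2005
Iter 2: z = -0.3061 + 0.2938i, |z|^2 = 0.1800
Iter 3: z = -0.1440 + 0.2416i, |z|^2 = 0.0791
Iter 4: z = -0.1890 + 0.3518i, |z|^2 = 0.1595
Iter 5: z = -0.2395 + 0.2884i, |z|^2 = 0.1405
Iter 6: z = -0.1773 + 0.2833i, |z|^2 = 0.1117
Iter 7: z = -0.2003 + 0.3210i, |z|^2 = 0.1431
Iter 8: z = -0.2144 + 0.2929i, |z|^2 = 0.1317
Iter 9: z = -0.1912 + 0.2959i, |z|^2 = 0.1241
Iter 10: z = -0.2024 + 0.3083i, |z|^2 = 0.1360
Iter 11: z = -0.2055 + 0.2966i, |z|^2 = 0.1302
Iter 12: z = -0.1972 + 0.2995i, |z|^2 = 0.1286
Iter 13: z = -0.2022 + 0.3033i, |z|^2 = 0.1329

Answer: 14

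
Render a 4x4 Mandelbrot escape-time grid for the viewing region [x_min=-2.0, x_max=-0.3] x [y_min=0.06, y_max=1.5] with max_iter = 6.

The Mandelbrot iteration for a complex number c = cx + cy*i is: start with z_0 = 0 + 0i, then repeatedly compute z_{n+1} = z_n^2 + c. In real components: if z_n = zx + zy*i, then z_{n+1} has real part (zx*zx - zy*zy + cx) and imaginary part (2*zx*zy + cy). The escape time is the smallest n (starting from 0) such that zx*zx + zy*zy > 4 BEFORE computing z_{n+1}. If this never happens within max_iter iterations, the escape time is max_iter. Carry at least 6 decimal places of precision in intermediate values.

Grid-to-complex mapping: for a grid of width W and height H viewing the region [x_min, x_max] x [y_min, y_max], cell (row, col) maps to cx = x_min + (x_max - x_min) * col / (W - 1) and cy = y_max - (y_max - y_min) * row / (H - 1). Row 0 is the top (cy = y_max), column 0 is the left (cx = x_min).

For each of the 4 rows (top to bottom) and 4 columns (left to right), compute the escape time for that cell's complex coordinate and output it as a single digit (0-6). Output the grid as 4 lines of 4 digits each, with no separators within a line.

Answer: 1122
1335
1356
1666

Derivation:
(row=0, col=0): c = -2.0000 + 1.5000i → escape time 1
(row=0, col=1): c = -1.4333 + 1.5000i → escape time 1
(row=0, col=2): c = -0.8667 + 1.5000i → escape time 2
(row=0, col=3): c = -0.3000 + 1.5000i → escape time 2
(row=1, col=0): c = -2.0000 + 1.0200i → escape time 1
(row=1, col=1): c = -1.4333 + 1.0200i → escape time 3
(row=1, col=2): c = -0.8667 + 1.0200i → escape time 3
(row=1, col=3): c = -0.3000 + 1.0200i → escape time 5
(row=2, col=0): c = -2.0000 + 0.5400i → escape time 1
(row=2, col=1): c = -1.4333 + 0.5400i → escape time 3
(row=2, col=2): c = -0.8667 + 0.5400i → escape time 5
(row=2, col=3): c = -0.3000 + 0.5400i → escape time 6
(row=3, col=0): c = -2.0000 + 0.0600i → escape time 1
(row=3, col=1): c = -1.4333 + 0.0600i → escape time 6
(row=3, col=2): c = -0.8667 + 0.0600i → escape time 6
(row=3, col=3): c = -0.3000 + 0.0600i → escape time 6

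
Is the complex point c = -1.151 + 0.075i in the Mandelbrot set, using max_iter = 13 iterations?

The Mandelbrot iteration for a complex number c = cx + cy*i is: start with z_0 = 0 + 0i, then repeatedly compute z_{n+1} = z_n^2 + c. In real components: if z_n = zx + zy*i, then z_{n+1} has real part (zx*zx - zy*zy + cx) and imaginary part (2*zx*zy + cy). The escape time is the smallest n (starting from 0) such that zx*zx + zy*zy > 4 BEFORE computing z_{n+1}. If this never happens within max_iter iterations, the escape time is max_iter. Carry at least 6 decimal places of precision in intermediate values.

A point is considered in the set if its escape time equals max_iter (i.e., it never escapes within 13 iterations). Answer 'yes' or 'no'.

z_0 = 0 + 0i, c = -1.1510 + 0.0750i
Iter 1: z = -1.1510 + 0.0750i, |z|^2 = 1.3304
Iter 2: z = 0.1682 + -0.0977i, |z|^2 = 0.0378
Iter 3: z = -1.1323 + 0.0422i, |z|^2 = 1.2838
Iter 4: z = 0.1292 + -0.0205i, |z|^2 = 0.0171
Iter 5: z = -1.1347 + 0.0697i, |z|^2 = 1.2925
Iter 6: z = 0.1317 + -0.0832i, |z|^2 = 0.0243
Iter 7: z = -1.1406 + 0.0531i, |z|^2 = 1.3037
Iter 8: z = 0.1471 + -0.0461i, |z|^2 = 0.0238
Iter 9: z = -1.1315 + 0.0614i, |z|^2 = 1.2840
Iter 10: z = 0.1255 + -0.0641i, |z|^2 = 0.0199
Iter 11: z = -1.1394 + 0.0589i, |z|^2 = 1.3016
Iter 12: z = 0.1437 + -0.0593i, |z|^2 = 0.0241
Did not escape in 13 iterations → in set

Answer: yes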